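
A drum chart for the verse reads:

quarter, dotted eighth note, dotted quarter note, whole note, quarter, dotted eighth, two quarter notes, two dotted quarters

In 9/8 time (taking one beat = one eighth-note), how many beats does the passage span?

28

One eighth-note beat = 2 sixteenth notes.
Working in sixteenth notes: quarter = 4; dotted eighth note = 3; dotted quarter note = 6; whole note = 16; quarter = 4; dotted eighth = 3; quarter note = 4; quarter note = 4; dotted quarter = 6; dotted quarter = 6.
Total: 4 + 3 + 6 + 16 + 4 + 3 + 4 + 4 + 6 + 6 = 56.
56 ÷ 2 = 28 beats.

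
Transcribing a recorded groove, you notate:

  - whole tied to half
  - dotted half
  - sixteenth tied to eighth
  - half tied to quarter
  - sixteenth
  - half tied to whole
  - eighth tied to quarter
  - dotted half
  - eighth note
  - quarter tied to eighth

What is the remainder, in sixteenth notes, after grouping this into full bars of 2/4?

6

One bar of 2/4 = 8 sixteenth notes.
Working in sixteenth notes: whole tied to half (whole + half) = 24; dotted half = 12; sixteenth tied to eighth (sixteenth + eighth) = 3; half tied to quarter (half + quarter) = 12; sixteenth = 1; half tied to whole (half + whole) = 24; eighth tied to quarter (eighth + quarter) = 6; dotted half = 12; eighth note = 2; quarter tied to eighth (quarter + eighth) = 6.
Total: 24 + 12 + 3 + 12 + 1 + 24 + 6 + 12 + 2 + 6 = 102.
102 ÷ 8 = 12 complete bars with 6 sixteenth notes remaining.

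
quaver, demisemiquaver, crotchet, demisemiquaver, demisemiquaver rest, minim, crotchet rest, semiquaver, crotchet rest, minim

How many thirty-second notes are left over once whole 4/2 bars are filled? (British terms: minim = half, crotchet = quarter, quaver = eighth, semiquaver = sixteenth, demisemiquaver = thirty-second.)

One bar of 4/2 = 64 thirty-second notes.
Convert each value to thirty-second notes: quaver = 4; demisemiquaver = 1; crotchet = 8; demisemiquaver = 1; demisemiquaver rest = 1; minim = 16; crotchet rest = 8; semiquaver = 2; crotchet rest = 8; minim = 16.
Total: 4 + 1 + 8 + 1 + 1 + 16 + 8 + 2 + 8 + 16 = 65.
65 ÷ 64 = 1 complete bar with 1 thirty-second note remaining.

1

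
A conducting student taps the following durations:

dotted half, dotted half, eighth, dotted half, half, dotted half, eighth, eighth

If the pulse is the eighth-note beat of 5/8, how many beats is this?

One eighth-note beat = 2 sixteenth notes.
In sixteenth notes: dotted half = 12; dotted half = 12; eighth = 2; dotted half = 12; half = 8; dotted half = 12; eighth = 2; eighth = 2.
Sum: 12 + 12 + 2 + 12 + 8 + 12 + 2 + 2 = 62.
62 ÷ 2 = 31 beats.

31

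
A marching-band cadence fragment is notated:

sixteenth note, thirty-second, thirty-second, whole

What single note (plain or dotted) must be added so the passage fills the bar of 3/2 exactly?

The bar of 3/2 = 48 thirty-second notes.
Express everything in thirty-second notes: sixteenth note = 2; thirty-second = 1; thirty-second = 1; whole = 32.
Sum: 2 + 1 + 1 + 32 = 36.
Remaining: 48 − 36 = 12 thirty-second notes, which is a dotted quarter note.

dotted quarter note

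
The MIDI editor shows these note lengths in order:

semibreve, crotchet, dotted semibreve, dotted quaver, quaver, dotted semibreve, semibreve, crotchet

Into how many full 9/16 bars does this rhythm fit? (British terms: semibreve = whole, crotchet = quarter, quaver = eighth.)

One bar of 9/16 = 9 sixteenth notes.
Working in sixteenth notes: semibreve = 16; crotchet = 4; dotted semibreve = 24; dotted quaver = 3; quaver = 2; dotted semibreve = 24; semibreve = 16; crotchet = 4.
Altogether 16 + 4 + 24 + 3 + 2 + 24 + 16 + 4 = 93.
93 ÷ 9 = 10 complete bars with 3 left over.

10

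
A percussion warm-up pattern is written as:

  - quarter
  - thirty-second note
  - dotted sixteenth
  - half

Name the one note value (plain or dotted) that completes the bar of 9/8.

The bar of 9/8 = 36 thirty-second notes.
Convert each value to thirty-second notes: quarter = 8; thirty-second note = 1; dotted sixteenth = 3; half = 16.
Sum: 8 + 1 + 3 + 16 = 28.
Remaining: 36 − 28 = 8 thirty-second notes, which is a quarter note.

quarter note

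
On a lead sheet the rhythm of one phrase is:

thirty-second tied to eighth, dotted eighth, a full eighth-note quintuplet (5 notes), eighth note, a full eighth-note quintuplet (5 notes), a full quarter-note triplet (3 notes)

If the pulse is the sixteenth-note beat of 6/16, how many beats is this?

31.5

One sixteenth-note beat = 2 thirty-second notes.
In thirty-second notes: thirty-second tied to eighth (thirty-second + eighth) = 5; dotted eighth = 6; a full eighth-note quintuplet (5 notes) (five quintuplet eighths span one half) = 16; eighth note = 4; a full eighth-note quintuplet (5 notes) (five quintuplet eighths span one half) = 16; a full quarter-note triplet (3 notes) (three triplet quarters span one half) = 16.
Altogether 5 + 6 + 16 + 4 + 16 + 16 = 63.
63 ÷ 2 = 31.5 beats.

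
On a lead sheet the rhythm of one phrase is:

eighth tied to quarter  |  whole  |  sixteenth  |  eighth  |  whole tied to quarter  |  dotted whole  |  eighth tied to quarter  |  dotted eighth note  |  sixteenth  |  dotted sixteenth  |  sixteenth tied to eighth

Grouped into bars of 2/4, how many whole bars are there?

One bar of 2/4 = 16 thirty-second notes.
Convert each value to thirty-second notes: eighth tied to quarter (eighth + quarter) = 12; whole = 32; sixteenth = 2; eighth = 4; whole tied to quarter (whole + quarter) = 40; dotted whole = 48; eighth tied to quarter (eighth + quarter) = 12; dotted eighth note = 6; sixteenth = 2; dotted sixteenth = 3; sixteenth tied to eighth (sixteenth + eighth) = 6.
Total: 12 + 32 + 2 + 4 + 40 + 48 + 12 + 6 + 2 + 3 + 6 = 167.
167 ÷ 16 = 10 complete bars with 7 left over.

10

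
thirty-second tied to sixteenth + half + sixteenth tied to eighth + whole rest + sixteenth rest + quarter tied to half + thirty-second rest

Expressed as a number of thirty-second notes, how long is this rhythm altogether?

Each duration in thirty-second notes: thirty-second tied to sixteenth (thirty-second + sixteenth) = 3; half = 16; sixteenth tied to eighth (sixteenth + eighth) = 6; whole rest = 32; sixteenth rest = 2; quarter tied to half (quarter + half) = 24; thirty-second rest = 1.
Total: 3 + 16 + 6 + 32 + 2 + 24 + 1 = 84 thirty-second notes.

84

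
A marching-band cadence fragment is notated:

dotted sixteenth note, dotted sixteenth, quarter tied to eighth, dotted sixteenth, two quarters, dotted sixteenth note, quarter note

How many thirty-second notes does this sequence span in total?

Working in thirty-second notes: dotted sixteenth note = 3; dotted sixteenth = 3; quarter tied to eighth (quarter + eighth) = 12; dotted sixteenth = 3; quarter = 8; quarter = 8; dotted sixteenth note = 3; quarter note = 8.
Adding: 3 + 3 + 12 + 3 + 8 + 8 + 3 + 8 = 48 thirty-second notes.

48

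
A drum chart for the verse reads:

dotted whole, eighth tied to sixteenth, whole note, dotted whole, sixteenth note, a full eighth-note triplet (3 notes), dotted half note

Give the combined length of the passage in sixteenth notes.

Working in sixteenth notes: dotted whole = 24; eighth tied to sixteenth (eighth + sixteenth) = 3; whole note = 16; dotted whole = 24; sixteenth note = 1; a full eighth-note triplet (3 notes) (three triplet eighths span one quarter) = 4; dotted half note = 12.
Total: 24 + 3 + 16 + 24 + 1 + 4 + 12 = 84 sixteenth notes.

84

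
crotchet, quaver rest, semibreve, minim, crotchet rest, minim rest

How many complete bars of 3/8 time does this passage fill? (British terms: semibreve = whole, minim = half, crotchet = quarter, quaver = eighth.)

One bar of 3/8 = 3 eighth notes.
Convert each value to eighth notes: crotchet = 2; quaver rest = 1; semibreve = 8; minim = 4; crotchet rest = 2; minim rest = 4.
Altogether 2 + 1 + 8 + 4 + 2 + 4 = 21.
21 ÷ 3 = 7 complete bars with 0 left over.

7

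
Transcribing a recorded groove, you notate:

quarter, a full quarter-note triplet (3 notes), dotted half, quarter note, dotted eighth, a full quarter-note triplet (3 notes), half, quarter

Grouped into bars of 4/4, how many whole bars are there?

One bar of 4/4 = 16 sixteenth notes.
In sixteenth notes: quarter = 4; a full quarter-note triplet (3 notes) (three triplet quarters span one half) = 8; dotted half = 12; quarter note = 4; dotted eighth = 3; a full quarter-note triplet (3 notes) (three triplet quarters span one half) = 8; half = 8; quarter = 4.
Adding: 4 + 8 + 12 + 4 + 3 + 8 + 8 + 4 = 51.
51 ÷ 16 = 3 complete bars with 3 left over.

3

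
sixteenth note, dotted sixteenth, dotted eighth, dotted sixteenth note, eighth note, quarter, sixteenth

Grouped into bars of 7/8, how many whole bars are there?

One bar of 7/8 = 28 thirty-second notes.
Convert each value to thirty-second notes: sixteenth note = 2; dotted sixteenth = 3; dotted eighth = 6; dotted sixteenth note = 3; eighth note = 4; quarter = 8; sixteenth = 2.
Adding: 2 + 3 + 6 + 3 + 4 + 8 + 2 = 28.
28 ÷ 28 = 1 complete bar with 0 left over.

1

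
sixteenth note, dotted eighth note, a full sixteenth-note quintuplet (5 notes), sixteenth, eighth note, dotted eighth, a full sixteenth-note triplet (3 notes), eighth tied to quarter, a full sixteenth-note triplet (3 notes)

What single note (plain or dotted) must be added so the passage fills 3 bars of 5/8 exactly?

3 bars of 5/8 = 30 sixteenth notes.
In sixteenth notes: sixteenth note = 1; dotted eighth note = 3; a full sixteenth-note quintuplet (5 notes) (five quintuplet sixteenths span one quarter) = 4; sixteenth = 1; eighth note = 2; dotted eighth = 3; a full sixteenth-note triplet (3 notes) (three triplet sixteenths span one eighth) = 2; eighth tied to quarter (eighth + quarter) = 6; a full sixteenth-note triplet (3 notes) (three triplet sixteenths span one eighth) = 2.
Adding: 1 + 3 + 4 + 1 + 2 + 3 + 2 + 6 + 2 = 24.
Remaining: 30 − 24 = 6 sixteenth notes, which is a dotted quarter note.

dotted quarter note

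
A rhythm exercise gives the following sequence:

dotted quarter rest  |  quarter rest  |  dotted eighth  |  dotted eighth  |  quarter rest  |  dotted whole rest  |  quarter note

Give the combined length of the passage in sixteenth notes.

Working in sixteenth notes: dotted quarter rest = 6; quarter rest = 4; dotted eighth = 3; dotted eighth = 3; quarter rest = 4; dotted whole rest = 24; quarter note = 4.
Total: 6 + 4 + 3 + 3 + 4 + 24 + 4 = 48 sixteenth notes.

48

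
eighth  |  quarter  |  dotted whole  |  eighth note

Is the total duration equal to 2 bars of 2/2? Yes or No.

One bar of 2/2 = 8 eighth notes, so 2 bars = 16.
In eighth notes: eighth = 1; quarter = 2; dotted whole = 12; eighth note = 1.
Sum: 1 + 2 + 12 + 1 = 16.
16 equals 16, so the answer is Yes.

Yes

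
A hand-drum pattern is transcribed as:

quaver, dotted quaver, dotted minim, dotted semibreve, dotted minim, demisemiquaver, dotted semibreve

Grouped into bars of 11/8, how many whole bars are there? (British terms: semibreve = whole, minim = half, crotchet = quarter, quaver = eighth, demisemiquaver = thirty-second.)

One bar of 11/8 = 44 thirty-second notes.
In thirty-second notes: quaver = 4; dotted quaver = 6; dotted minim = 24; dotted semibreve = 48; dotted minim = 24; demisemiquaver = 1; dotted semibreve = 48.
Altogether 4 + 6 + 24 + 48 + 24 + 1 + 48 = 155.
155 ÷ 44 = 3 complete bars with 23 left over.

3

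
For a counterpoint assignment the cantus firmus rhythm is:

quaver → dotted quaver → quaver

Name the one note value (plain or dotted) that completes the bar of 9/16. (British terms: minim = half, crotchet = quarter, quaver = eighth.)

eighth note

The bar of 9/16 = 9 sixteenth notes.
Express everything in sixteenth notes: quaver = 2; dotted quaver = 3; quaver = 2.
Total: 2 + 3 + 2 = 7.
Remaining: 9 − 7 = 2 sixteenth notes, which is a eighth note.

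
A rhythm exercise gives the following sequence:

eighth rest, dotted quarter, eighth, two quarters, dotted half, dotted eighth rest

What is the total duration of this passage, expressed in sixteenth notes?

In sixteenth notes: eighth rest = 2; dotted quarter = 6; eighth = 2; quarter = 4; quarter = 4; dotted half = 12; dotted eighth rest = 3.
Altogether 2 + 6 + 2 + 4 + 4 + 12 + 3 = 33 sixteenth notes.

33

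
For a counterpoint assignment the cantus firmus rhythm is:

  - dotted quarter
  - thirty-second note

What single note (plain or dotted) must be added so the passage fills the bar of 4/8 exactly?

The bar of 4/8 = 16 thirty-second notes.
In thirty-second notes: dotted quarter = 12; thirty-second note = 1.
Altogether 12 + 1 = 13.
Remaining: 16 − 13 = 3 thirty-second notes, which is a dotted sixteenth note.

dotted sixteenth note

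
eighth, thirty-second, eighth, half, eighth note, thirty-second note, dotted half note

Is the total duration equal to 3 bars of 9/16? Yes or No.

Yes

One bar of 9/16 = 18 thirty-second notes, so 3 bars = 54.
Convert each value to thirty-second notes: eighth = 4; thirty-second = 1; eighth = 4; half = 16; eighth note = 4; thirty-second note = 1; dotted half note = 24.
Altogether 4 + 1 + 4 + 16 + 4 + 1 + 24 = 54.
54 equals 54, so the answer is Yes.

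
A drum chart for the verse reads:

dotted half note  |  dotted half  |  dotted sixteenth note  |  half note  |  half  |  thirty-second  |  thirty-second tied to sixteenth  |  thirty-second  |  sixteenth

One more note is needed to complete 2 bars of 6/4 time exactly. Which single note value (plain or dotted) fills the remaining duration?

dotted eighth note

2 bars of 6/4 = 96 thirty-second notes.
In thirty-second notes: dotted half note = 24; dotted half = 24; dotted sixteenth note = 3; half note = 16; half = 16; thirty-second = 1; thirty-second tied to sixteenth (thirty-second + sixteenth) = 3; thirty-second = 1; sixteenth = 2.
Sum: 24 + 24 + 3 + 16 + 16 + 1 + 3 + 1 + 2 = 90.
Remaining: 96 − 90 = 6 thirty-second notes, which is a dotted eighth note.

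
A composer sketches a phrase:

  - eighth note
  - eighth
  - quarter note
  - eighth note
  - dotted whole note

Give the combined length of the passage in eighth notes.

Each duration in eighth notes: eighth note = 1; eighth = 1; quarter note = 2; eighth note = 1; dotted whole note = 12.
Altogether 1 + 1 + 2 + 1 + 12 = 17 eighth notes.

17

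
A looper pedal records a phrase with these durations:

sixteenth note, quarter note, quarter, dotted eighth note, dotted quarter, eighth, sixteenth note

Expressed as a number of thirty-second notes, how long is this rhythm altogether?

Express everything in thirty-second notes: sixteenth note = 2; quarter note = 8; quarter = 8; dotted eighth note = 6; dotted quarter = 12; eighth = 4; sixteenth note = 2.
Altogether 2 + 8 + 8 + 6 + 12 + 4 + 2 = 42 thirty-second notes.

42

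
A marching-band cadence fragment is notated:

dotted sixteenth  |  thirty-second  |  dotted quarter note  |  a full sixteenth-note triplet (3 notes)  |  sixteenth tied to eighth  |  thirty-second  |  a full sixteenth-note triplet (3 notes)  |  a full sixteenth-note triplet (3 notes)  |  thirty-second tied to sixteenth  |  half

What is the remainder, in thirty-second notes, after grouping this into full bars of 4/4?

22

One bar of 4/4 = 32 thirty-second notes.
Working in thirty-second notes: dotted sixteenth = 3; thirty-second = 1; dotted quarter note = 12; a full sixteenth-note triplet (3 notes) (three triplet sixteenths span one eighth) = 4; sixteenth tied to eighth (sixteenth + eighth) = 6; thirty-second = 1; a full sixteenth-note triplet (3 notes) (three triplet sixteenths span one eighth) = 4; a full sixteenth-note triplet (3 notes) (three triplet sixteenths span one eighth) = 4; thirty-second tied to sixteenth (thirty-second + sixteenth) = 3; half = 16.
Altogether 3 + 1 + 12 + 4 + 6 + 1 + 4 + 4 + 3 + 16 = 54.
54 ÷ 32 = 1 complete bar with 22 thirty-second notes remaining.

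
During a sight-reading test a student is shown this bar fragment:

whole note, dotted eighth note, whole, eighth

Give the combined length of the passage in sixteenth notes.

In sixteenth notes: whole note = 16; dotted eighth note = 3; whole = 16; eighth = 2.
Sum: 16 + 3 + 16 + 2 = 37 sixteenth notes.

37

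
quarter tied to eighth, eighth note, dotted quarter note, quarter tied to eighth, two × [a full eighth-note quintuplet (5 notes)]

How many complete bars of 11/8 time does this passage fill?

One bar of 11/8 = 11 eighth notes.
Each duration in eighth notes: quarter tied to eighth (quarter + eighth) = 3; eighth note = 1; dotted quarter note = 3; quarter tied to eighth (quarter + eighth) = 3; a full eighth-note quintuplet (5 notes) (five quintuplet eighths span one half) = 4; a full eighth-note quintuplet (5 notes) (five quintuplet eighths span one half) = 4.
Sum: 3 + 1 + 3 + 3 + 4 + 4 = 18.
18 ÷ 11 = 1 complete bar with 7 left over.

1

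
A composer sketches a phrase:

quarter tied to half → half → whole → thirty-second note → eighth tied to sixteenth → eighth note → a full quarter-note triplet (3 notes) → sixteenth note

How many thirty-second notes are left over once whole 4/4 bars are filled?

One bar of 4/4 = 32 thirty-second notes.
Working in thirty-second notes: quarter tied to half (quarter + half) = 24; half = 16; whole = 32; thirty-second note = 1; eighth tied to sixteenth (eighth + sixteenth) = 6; eighth note = 4; a full quarter-note triplet (3 notes) (three triplet quarters span one half) = 16; sixteenth note = 2.
Total: 24 + 16 + 32 + 1 + 6 + 4 + 16 + 2 = 101.
101 ÷ 32 = 3 complete bars with 5 thirty-second notes remaining.

5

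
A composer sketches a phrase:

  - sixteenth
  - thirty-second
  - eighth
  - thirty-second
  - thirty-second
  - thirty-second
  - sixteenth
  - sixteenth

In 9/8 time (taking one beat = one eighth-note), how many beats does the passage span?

3.5

One eighth-note beat = 4 thirty-second notes.
Each duration in thirty-second notes: sixteenth = 2; thirty-second = 1; eighth = 4; thirty-second = 1; thirty-second = 1; thirty-second = 1; sixteenth = 2; sixteenth = 2.
Sum: 2 + 1 + 4 + 1 + 1 + 1 + 2 + 2 = 14.
14 ÷ 4 = 3.5 beats.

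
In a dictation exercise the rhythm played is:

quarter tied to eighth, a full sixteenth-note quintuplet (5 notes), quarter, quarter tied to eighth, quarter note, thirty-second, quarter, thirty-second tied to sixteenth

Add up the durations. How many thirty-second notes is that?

Convert each value to thirty-second notes: quarter tied to eighth (quarter + eighth) = 12; a full sixteenth-note quintuplet (5 notes) (five quintuplet sixteenths span one quarter) = 8; quarter = 8; quarter tied to eighth (quarter + eighth) = 12; quarter note = 8; thirty-second = 1; quarter = 8; thirty-second tied to sixteenth (thirty-second + sixteenth) = 3.
Sum: 12 + 8 + 8 + 12 + 8 + 1 + 8 + 3 = 60 thirty-second notes.

60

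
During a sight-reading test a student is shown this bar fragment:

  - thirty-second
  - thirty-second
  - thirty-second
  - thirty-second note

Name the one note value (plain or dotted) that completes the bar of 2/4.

The bar of 2/4 = 16 thirty-second notes.
In thirty-second notes: thirty-second = 1; thirty-second = 1; thirty-second = 1; thirty-second note = 1.
Total: 1 + 1 + 1 + 1 = 4.
Remaining: 16 − 4 = 12 thirty-second notes, which is a dotted quarter note.

dotted quarter note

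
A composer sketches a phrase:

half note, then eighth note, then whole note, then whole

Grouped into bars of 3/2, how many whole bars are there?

1

One bar of 3/2 = 12 eighth notes.
Each duration in eighth notes: half note = 4; eighth note = 1; whole note = 8; whole = 8.
Altogether 4 + 1 + 8 + 8 = 21.
21 ÷ 12 = 1 complete bar with 9 left over.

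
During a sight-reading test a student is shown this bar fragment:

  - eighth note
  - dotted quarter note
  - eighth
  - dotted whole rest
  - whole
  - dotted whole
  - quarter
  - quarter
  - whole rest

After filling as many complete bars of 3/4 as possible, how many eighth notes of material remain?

1

One bar of 3/4 = 6 eighth notes.
Each duration in eighth notes: eighth note = 1; dotted quarter note = 3; eighth = 1; dotted whole rest = 12; whole = 8; dotted whole = 12; quarter = 2; quarter = 2; whole rest = 8.
Total: 1 + 3 + 1 + 12 + 8 + 12 + 2 + 2 + 8 = 49.
49 ÷ 6 = 8 complete bars with 1 eighth note remaining.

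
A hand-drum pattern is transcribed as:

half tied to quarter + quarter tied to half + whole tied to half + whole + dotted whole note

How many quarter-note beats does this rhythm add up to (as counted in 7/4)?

One quarter-note beat = 2 eighth notes.
Express everything in eighth notes: half tied to quarter (half + quarter) = 6; quarter tied to half (quarter + half) = 6; whole tied to half (whole + half) = 12; whole = 8; dotted whole note = 12.
Adding: 6 + 6 + 12 + 8 + 12 = 44.
44 ÷ 2 = 22 beats.

22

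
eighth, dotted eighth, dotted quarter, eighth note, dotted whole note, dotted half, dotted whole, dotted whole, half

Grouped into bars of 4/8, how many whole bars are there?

One bar of 4/8 = 8 sixteenth notes.
Each duration in sixteenth notes: eighth = 2; dotted eighth = 3; dotted quarter = 6; eighth note = 2; dotted whole note = 24; dotted half = 12; dotted whole = 24; dotted whole = 24; half = 8.
Sum: 2 + 3 + 6 + 2 + 24 + 12 + 24 + 24 + 8 = 105.
105 ÷ 8 = 13 complete bars with 1 left over.

13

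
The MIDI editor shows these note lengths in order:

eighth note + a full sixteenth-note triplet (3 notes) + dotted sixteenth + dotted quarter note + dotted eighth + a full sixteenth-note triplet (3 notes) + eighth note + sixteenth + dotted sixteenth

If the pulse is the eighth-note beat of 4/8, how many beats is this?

One eighth-note beat = 4 thirty-second notes.
In thirty-second notes: eighth note = 4; a full sixteenth-note triplet (3 notes) (three triplet sixteenths span one eighth) = 4; dotted sixteenth = 3; dotted quarter note = 12; dotted eighth = 6; a full sixteenth-note triplet (3 notes) (three triplet sixteenths span one eighth) = 4; eighth note = 4; sixteenth = 2; dotted sixteenth = 3.
Total: 4 + 4 + 3 + 12 + 6 + 4 + 4 + 2 + 3 = 42.
42 ÷ 4 = 10.5 beats.

10.5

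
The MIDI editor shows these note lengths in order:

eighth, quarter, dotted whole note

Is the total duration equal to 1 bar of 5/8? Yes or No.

No

One bar of 5/8 = 5 eighth notes.
Each duration in eighth notes: eighth = 1; quarter = 2; dotted whole note = 12.
Adding: 1 + 2 + 12 = 15.
15 exceeds 5, so the answer is No.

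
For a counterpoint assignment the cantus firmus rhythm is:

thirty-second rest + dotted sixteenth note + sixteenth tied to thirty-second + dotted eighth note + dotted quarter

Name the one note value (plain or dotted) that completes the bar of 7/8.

dotted sixteenth note

The bar of 7/8 = 28 thirty-second notes.
Convert each value to thirty-second notes: thirty-second rest = 1; dotted sixteenth note = 3; sixteenth tied to thirty-second (sixteenth + thirty-second) = 3; dotted eighth note = 6; dotted quarter = 12.
Sum: 1 + 3 + 3 + 6 + 12 = 25.
Remaining: 28 − 25 = 3 thirty-second notes, which is a dotted sixteenth note.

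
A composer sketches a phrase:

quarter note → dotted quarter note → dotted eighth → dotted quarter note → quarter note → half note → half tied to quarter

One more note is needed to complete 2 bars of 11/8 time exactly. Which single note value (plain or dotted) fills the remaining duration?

sixteenth note

2 bars of 11/8 = 44 sixteenth notes.
Each duration in sixteenth notes: quarter note = 4; dotted quarter note = 6; dotted eighth = 3; dotted quarter note = 6; quarter note = 4; half note = 8; half tied to quarter (half + quarter) = 12.
Altogether 4 + 6 + 3 + 6 + 4 + 8 + 12 = 43.
Remaining: 44 − 43 = 1 sixteenth note, which is a sixteenth note.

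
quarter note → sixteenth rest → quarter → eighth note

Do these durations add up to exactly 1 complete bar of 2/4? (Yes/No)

No

One bar of 2/4 = 8 sixteenth notes.
Working in sixteenth notes: quarter note = 4; sixteenth rest = 1; quarter = 4; eighth note = 2.
Altogether 4 + 1 + 4 + 2 = 11.
11 exceeds 8, so the answer is No.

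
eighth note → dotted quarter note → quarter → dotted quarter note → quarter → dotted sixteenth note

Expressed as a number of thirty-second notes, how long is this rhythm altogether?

Convert each value to thirty-second notes: eighth note = 4; dotted quarter note = 12; quarter = 8; dotted quarter note = 12; quarter = 8; dotted sixteenth note = 3.
Sum: 4 + 12 + 8 + 12 + 8 + 3 = 47 thirty-second notes.

47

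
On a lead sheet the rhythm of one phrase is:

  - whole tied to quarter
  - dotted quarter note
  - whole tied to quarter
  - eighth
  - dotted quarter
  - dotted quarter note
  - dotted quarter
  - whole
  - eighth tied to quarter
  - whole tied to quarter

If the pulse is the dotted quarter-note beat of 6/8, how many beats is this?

18

One dotted quarter-note beat = 3 eighth notes.
Each duration in eighth notes: whole tied to quarter (whole + quarter) = 10; dotted quarter note = 3; whole tied to quarter (whole + quarter) = 10; eighth = 1; dotted quarter = 3; dotted quarter note = 3; dotted quarter = 3; whole = 8; eighth tied to quarter (eighth + quarter) = 3; whole tied to quarter (whole + quarter) = 10.
Adding: 10 + 3 + 10 + 1 + 3 + 3 + 3 + 8 + 3 + 10 = 54.
54 ÷ 3 = 18 beats.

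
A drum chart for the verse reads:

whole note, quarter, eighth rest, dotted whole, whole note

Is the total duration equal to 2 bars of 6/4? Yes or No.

No

One bar of 6/4 = 12 eighth notes, so 2 bars = 24.
Convert each value to eighth notes: whole note = 8; quarter = 2; eighth rest = 1; dotted whole = 12; whole note = 8.
Altogether 8 + 2 + 1 + 12 + 8 = 31.
31 exceeds 24, so the answer is No.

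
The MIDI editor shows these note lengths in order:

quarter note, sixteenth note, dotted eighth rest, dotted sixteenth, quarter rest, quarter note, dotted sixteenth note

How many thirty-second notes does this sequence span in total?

38

Express everything in thirty-second notes: quarter note = 8; sixteenth note = 2; dotted eighth rest = 6; dotted sixteenth = 3; quarter rest = 8; quarter note = 8; dotted sixteenth note = 3.
Adding: 8 + 2 + 6 + 3 + 8 + 8 + 3 = 38 thirty-second notes.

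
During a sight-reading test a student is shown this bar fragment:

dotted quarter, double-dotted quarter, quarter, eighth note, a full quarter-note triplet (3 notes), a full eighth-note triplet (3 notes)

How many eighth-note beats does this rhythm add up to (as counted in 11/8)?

15.5

One eighth-note beat = 2 sixteenth notes.
Express everything in sixteenth notes: dotted quarter = 6; double-dotted quarter = 7; quarter = 4; eighth note = 2; a full quarter-note triplet (3 notes) (three triplet quarters span one half) = 8; a full eighth-note triplet (3 notes) (three triplet eighths span one quarter) = 4.
Sum: 6 + 7 + 4 + 2 + 8 + 4 = 31.
31 ÷ 2 = 15.5 beats.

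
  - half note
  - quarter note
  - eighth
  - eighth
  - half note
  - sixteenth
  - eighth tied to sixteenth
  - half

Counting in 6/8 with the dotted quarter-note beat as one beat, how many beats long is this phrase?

One dotted quarter-note beat = 6 sixteenth notes.
Working in sixteenth notes: half note = 8; quarter note = 4; eighth = 2; eighth = 2; half note = 8; sixteenth = 1; eighth tied to sixteenth (eighth + sixteenth) = 3; half = 8.
Adding: 8 + 4 + 2 + 2 + 8 + 1 + 3 + 8 = 36.
36 ÷ 6 = 6 beats.

6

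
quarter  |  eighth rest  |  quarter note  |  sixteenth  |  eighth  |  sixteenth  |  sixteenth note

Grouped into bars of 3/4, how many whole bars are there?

1

One bar of 3/4 = 12 sixteenth notes.
Convert each value to sixteenth notes: quarter = 4; eighth rest = 2; quarter note = 4; sixteenth = 1; eighth = 2; sixteenth = 1; sixteenth note = 1.
Sum: 4 + 2 + 4 + 1 + 2 + 1 + 1 = 15.
15 ÷ 12 = 1 complete bar with 3 left over.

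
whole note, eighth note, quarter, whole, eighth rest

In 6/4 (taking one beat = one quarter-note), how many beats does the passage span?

10

One quarter-note beat = 2 eighth notes.
Working in eighth notes: whole note = 8; eighth note = 1; quarter = 2; whole = 8; eighth rest = 1.
Adding: 8 + 1 + 2 + 8 + 1 = 20.
20 ÷ 2 = 10 beats.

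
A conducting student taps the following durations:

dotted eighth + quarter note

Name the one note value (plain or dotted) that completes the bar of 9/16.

eighth note

The bar of 9/16 = 9 sixteenth notes.
Each duration in sixteenth notes: dotted eighth = 3; quarter note = 4.
Total: 3 + 4 = 7.
Remaining: 9 − 7 = 2 sixteenth notes, which is a eighth note.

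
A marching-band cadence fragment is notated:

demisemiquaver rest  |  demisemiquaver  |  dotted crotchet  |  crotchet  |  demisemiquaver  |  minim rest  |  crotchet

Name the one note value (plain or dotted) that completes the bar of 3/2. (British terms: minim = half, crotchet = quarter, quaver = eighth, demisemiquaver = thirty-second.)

The bar of 3/2 = 48 thirty-second notes.
In thirty-second notes: demisemiquaver rest = 1; demisemiquaver = 1; dotted crotchet = 12; crotchet = 8; demisemiquaver = 1; minim rest = 16; crotchet = 8.
Altogether 1 + 1 + 12 + 8 + 1 + 16 + 8 = 47.
Remaining: 48 − 47 = 1 thirty-second note, which is a thirty-second note.

thirty-second note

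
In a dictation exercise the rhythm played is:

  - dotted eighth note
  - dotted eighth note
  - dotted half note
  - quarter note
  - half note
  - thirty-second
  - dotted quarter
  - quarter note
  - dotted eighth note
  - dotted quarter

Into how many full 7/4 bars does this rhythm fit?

1

One bar of 7/4 = 56 thirty-second notes.
Working in thirty-second notes: dotted eighth note = 6; dotted eighth note = 6; dotted half note = 24; quarter note = 8; half note = 16; thirty-second = 1; dotted quarter = 12; quarter note = 8; dotted eighth note = 6; dotted quarter = 12.
Altogether 6 + 6 + 24 + 8 + 16 + 1 + 12 + 8 + 6 + 12 = 99.
99 ÷ 56 = 1 complete bar with 43 left over.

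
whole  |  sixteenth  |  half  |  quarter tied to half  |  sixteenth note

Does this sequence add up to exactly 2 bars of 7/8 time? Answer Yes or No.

One bar of 7/8 = 14 sixteenth notes, so 2 bars = 28.
Express everything in sixteenth notes: whole = 16; sixteenth = 1; half = 8; quarter tied to half (quarter + half) = 12; sixteenth note = 1.
Sum: 16 + 1 + 8 + 12 + 1 = 38.
38 exceeds 28, so the answer is No.

No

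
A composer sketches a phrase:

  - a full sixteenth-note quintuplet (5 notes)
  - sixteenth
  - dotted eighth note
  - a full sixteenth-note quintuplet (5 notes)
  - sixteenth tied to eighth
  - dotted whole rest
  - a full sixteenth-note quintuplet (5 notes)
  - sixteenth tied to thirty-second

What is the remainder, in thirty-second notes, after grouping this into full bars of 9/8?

17

One bar of 9/8 = 36 thirty-second notes.
Convert each value to thirty-second notes: a full sixteenth-note quintuplet (5 notes) (five quintuplet sixteenths span one quarter) = 8; sixteenth = 2; dotted eighth note = 6; a full sixteenth-note quintuplet (5 notes) (five quintuplet sixteenths span one quarter) = 8; sixteenth tied to eighth (sixteenth + eighth) = 6; dotted whole rest = 48; a full sixteenth-note quintuplet (5 notes) (five quintuplet sixteenths span one quarter) = 8; sixteenth tied to thirty-second (sixteenth + thirty-second) = 3.
Sum: 8 + 2 + 6 + 8 + 6 + 48 + 8 + 3 = 89.
89 ÷ 36 = 2 complete bars with 17 thirty-second notes remaining.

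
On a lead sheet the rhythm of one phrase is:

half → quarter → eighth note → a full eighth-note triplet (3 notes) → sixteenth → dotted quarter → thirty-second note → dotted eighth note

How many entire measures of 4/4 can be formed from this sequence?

One bar of 4/4 = 32 thirty-second notes.
Convert each value to thirty-second notes: half = 16; quarter = 8; eighth note = 4; a full eighth-note triplet (3 notes) (three triplet eighths span one quarter) = 8; sixteenth = 2; dotted quarter = 12; thirty-second note = 1; dotted eighth note = 6.
Altogether 16 + 8 + 4 + 8 + 2 + 12 + 1 + 6 = 57.
57 ÷ 32 = 1 complete bar with 25 left over.

1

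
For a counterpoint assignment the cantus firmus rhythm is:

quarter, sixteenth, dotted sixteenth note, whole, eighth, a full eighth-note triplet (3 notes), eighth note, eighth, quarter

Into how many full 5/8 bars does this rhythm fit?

3

One bar of 5/8 = 20 thirty-second notes.
Express everything in thirty-second notes: quarter = 8; sixteenth = 2; dotted sixteenth note = 3; whole = 32; eighth = 4; a full eighth-note triplet (3 notes) (three triplet eighths span one quarter) = 8; eighth note = 4; eighth = 4; quarter = 8.
Altogether 8 + 2 + 3 + 32 + 4 + 8 + 4 + 4 + 8 = 73.
73 ÷ 20 = 3 complete bars with 13 left over.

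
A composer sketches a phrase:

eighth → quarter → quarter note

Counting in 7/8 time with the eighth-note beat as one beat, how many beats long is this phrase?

One eighth-note beat = 2 sixteenth notes.
Each duration in sixteenth notes: eighth = 2; quarter = 4; quarter note = 4.
Adding: 2 + 4 + 4 = 10.
10 ÷ 2 = 5 beats.

5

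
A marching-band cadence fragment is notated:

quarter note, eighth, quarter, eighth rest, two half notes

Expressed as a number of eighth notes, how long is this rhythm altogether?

14

Convert each value to eighth notes: quarter note = 2; eighth = 1; quarter = 2; eighth rest = 1; half note = 4; half note = 4.
Altogether 2 + 1 + 2 + 1 + 4 + 4 = 14 eighth notes.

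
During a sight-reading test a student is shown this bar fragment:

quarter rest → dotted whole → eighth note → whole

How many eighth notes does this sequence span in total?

Working in eighth notes: quarter rest = 2; dotted whole = 12; eighth note = 1; whole = 8.
Sum: 2 + 12 + 1 + 8 = 23 eighth notes.

23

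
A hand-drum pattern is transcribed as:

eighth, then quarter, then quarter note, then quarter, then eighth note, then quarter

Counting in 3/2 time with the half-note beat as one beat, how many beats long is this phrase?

One half-note beat = 4 eighth notes.
Convert each value to eighth notes: eighth = 1; quarter = 2; quarter note = 2; quarter = 2; eighth note = 1; quarter = 2.
Sum: 1 + 2 + 2 + 2 + 1 + 2 = 10.
10 ÷ 4 = 2.5 beats.

2.5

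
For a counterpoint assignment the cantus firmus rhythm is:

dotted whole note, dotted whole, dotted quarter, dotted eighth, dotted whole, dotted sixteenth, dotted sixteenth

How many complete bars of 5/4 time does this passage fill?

4

One bar of 5/4 = 40 thirty-second notes.
Working in thirty-second notes: dotted whole note = 48; dotted whole = 48; dotted quarter = 12; dotted eighth = 6; dotted whole = 48; dotted sixteenth = 3; dotted sixteenth = 3.
Altogether 48 + 48 + 12 + 6 + 48 + 3 + 3 = 168.
168 ÷ 40 = 4 complete bars with 8 left over.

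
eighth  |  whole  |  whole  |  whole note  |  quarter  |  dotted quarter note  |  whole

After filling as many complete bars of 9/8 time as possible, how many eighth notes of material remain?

2

One bar of 9/8 = 9 eighth notes.
Each duration in eighth notes: eighth = 1; whole = 8; whole = 8; whole note = 8; quarter = 2; dotted quarter note = 3; whole = 8.
Adding: 1 + 8 + 8 + 8 + 2 + 3 + 8 = 38.
38 ÷ 9 = 4 complete bars with 2 eighth notes remaining.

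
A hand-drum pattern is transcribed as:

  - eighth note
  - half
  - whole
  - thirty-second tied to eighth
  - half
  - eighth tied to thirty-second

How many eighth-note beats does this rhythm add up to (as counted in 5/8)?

19.5

One eighth-note beat = 4 thirty-second notes.
Working in thirty-second notes: eighth note = 4; half = 16; whole = 32; thirty-second tied to eighth (thirty-second + eighth) = 5; half = 16; eighth tied to thirty-second (eighth + thirty-second) = 5.
Sum: 4 + 16 + 32 + 5 + 16 + 5 = 78.
78 ÷ 4 = 19.5 beats.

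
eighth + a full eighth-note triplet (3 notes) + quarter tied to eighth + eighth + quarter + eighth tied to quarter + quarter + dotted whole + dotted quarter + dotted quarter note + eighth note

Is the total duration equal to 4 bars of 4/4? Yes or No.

One bar of 4/4 = 8 eighth notes, so 4 bars = 32.
Each duration in eighth notes: eighth = 1; a full eighth-note triplet (3 notes) (three triplet eighths span one quarter) = 2; quarter tied to eighth (quarter + eighth) = 3; eighth = 1; quarter = 2; eighth tied to quarter (eighth + quarter) = 3; quarter = 2; dotted whole = 12; dotted quarter = 3; dotted quarter note = 3; eighth note = 1.
Altogether 1 + 2 + 3 + 1 + 2 + 3 + 2 + 12 + 3 + 3 + 1 = 33.
33 exceeds 32, so the answer is No.

No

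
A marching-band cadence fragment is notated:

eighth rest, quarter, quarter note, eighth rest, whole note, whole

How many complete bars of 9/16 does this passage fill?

4

One bar of 9/16 = 9 sixteenth notes.
Express everything in sixteenth notes: eighth rest = 2; quarter = 4; quarter note = 4; eighth rest = 2; whole note = 16; whole = 16.
Altogether 2 + 4 + 4 + 2 + 16 + 16 = 44.
44 ÷ 9 = 4 complete bars with 8 left over.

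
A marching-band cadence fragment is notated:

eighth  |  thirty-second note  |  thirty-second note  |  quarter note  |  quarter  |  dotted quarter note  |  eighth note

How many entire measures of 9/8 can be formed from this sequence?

1

One bar of 9/8 = 36 thirty-second notes.
Convert each value to thirty-second notes: eighth = 4; thirty-second note = 1; thirty-second note = 1; quarter note = 8; quarter = 8; dotted quarter note = 12; eighth note = 4.
Total: 4 + 1 + 1 + 8 + 8 + 12 + 4 = 38.
38 ÷ 36 = 1 complete bar with 2 left over.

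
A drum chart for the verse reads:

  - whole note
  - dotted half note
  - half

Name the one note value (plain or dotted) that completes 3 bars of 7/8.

3 bars of 7/8 = 21 eighth notes.
Express everything in eighth notes: whole note = 8; dotted half note = 6; half = 4.
Total: 8 + 6 + 4 = 18.
Remaining: 21 − 18 = 3 eighth notes, which is a dotted quarter note.

dotted quarter note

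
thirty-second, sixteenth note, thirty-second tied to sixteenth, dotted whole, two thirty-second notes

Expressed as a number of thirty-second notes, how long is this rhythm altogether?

Each duration in thirty-second notes: thirty-second = 1; sixteenth note = 2; thirty-second tied to sixteenth (thirty-second + sixteenth) = 3; dotted whole = 48; thirty-second note = 1; thirty-second note = 1.
Adding: 1 + 2 + 3 + 48 + 1 + 1 = 56 thirty-second notes.

56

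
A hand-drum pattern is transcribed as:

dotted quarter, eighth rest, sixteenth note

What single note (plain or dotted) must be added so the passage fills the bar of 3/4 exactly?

The bar of 3/4 = 12 sixteenth notes.
Working in sixteenth notes: dotted quarter = 6; eighth rest = 2; sixteenth note = 1.
Adding: 6 + 2 + 1 = 9.
Remaining: 12 − 9 = 3 sixteenth notes, which is a dotted eighth note.

dotted eighth note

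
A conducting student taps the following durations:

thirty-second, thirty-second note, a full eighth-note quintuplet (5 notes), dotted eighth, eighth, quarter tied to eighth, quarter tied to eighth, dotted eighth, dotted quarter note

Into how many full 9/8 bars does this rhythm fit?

One bar of 9/8 = 36 thirty-second notes.
Each duration in thirty-second notes: thirty-second = 1; thirty-second note = 1; a full eighth-note quintuplet (5 notes) (five quintuplet eighths span one half) = 16; dotted eighth = 6; eighth = 4; quarter tied to eighth (quarter + eighth) = 12; quarter tied to eighth (quarter + eighth) = 12; dotted eighth = 6; dotted quarter note = 12.
Sum: 1 + 1 + 16 + 6 + 4 + 12 + 12 + 6 + 12 = 70.
70 ÷ 36 = 1 complete bar with 34 left over.

1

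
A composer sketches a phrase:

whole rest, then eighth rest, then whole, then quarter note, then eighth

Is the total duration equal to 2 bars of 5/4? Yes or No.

Yes

One bar of 5/4 = 10 eighth notes, so 2 bars = 20.
In eighth notes: whole rest = 8; eighth rest = 1; whole = 8; quarter note = 2; eighth = 1.
Adding: 8 + 1 + 8 + 2 + 1 = 20.
20 equals 20, so the answer is Yes.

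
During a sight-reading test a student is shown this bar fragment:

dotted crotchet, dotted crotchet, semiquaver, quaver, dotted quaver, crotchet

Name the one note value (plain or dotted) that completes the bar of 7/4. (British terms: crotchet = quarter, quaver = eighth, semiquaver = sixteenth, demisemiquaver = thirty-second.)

The bar of 7/4 = 28 sixteenth notes.
Express everything in sixteenth notes: dotted crotchet = 6; dotted crotchet = 6; semiquaver = 1; quaver = 2; dotted quaver = 3; crotchet = 4.
Adding: 6 + 6 + 1 + 2 + 3 + 4 = 22.
Remaining: 28 − 22 = 6 sixteenth notes, which is a dotted quarter note.

dotted quarter note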